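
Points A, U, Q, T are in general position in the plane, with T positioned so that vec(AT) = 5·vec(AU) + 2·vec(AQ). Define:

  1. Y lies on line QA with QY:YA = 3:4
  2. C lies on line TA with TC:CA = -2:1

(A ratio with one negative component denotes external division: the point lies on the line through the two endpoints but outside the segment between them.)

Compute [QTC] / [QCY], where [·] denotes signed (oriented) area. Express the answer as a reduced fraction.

[QTC]:[QCY] = -14/3

Choose coordinates A = (0, 0), U = (1, 0), Q = (0, 1), T = (5, 2).
1. Y lies on line QA with QY:YA = 3:4 ⇒ Y = (0, 4/7)
2. C lies on line TA with TC:CA = -2:1 ⇒ C = (-5, -2)
2·[QTC] = -10, 2·[QCY] = 15/7
[QTC]:[QCY] = -10:15/7 = -14/3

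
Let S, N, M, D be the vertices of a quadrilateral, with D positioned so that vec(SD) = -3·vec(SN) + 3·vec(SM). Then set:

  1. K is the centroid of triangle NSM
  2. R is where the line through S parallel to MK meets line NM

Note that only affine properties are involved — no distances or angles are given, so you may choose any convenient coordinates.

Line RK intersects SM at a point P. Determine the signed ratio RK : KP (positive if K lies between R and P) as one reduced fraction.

RK:KP = -4

Work in coordinates with S = (0, 0), N = (1, 0), M = (0, 1), D = (-3, 3).
1. K is the centroid of triangle NSM ⇒ K = (1/3, 1/3)
2. R is where the line through S parallel to MK meets line NM ⇒ R = (-1, 2)
line RK meets SM at P = (0, 3/4)
K = R + t·(P−R) with t = 4/3, so RK:KP = 4/3:-1/3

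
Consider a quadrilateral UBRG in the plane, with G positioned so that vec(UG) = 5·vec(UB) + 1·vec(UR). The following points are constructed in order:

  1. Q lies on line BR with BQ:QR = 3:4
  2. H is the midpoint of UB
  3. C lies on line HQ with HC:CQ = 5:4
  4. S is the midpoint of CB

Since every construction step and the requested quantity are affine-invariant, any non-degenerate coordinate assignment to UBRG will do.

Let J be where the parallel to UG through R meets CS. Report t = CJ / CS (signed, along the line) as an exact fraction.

t = -137/26

Choose coordinates U = (0, 0), B = (1, 0), R = (0, 1), G = (5, 1).
1. Q lies on line BR with BQ:QR = 3:4 ⇒ Q = (4/7, 3/7)
2. H is the midpoint of UB ⇒ H = (1/2, 0)
3. C lies on line HQ with HC:CQ = 5:4 ⇒ C = (34/63, 5/21)
4. S is the midpoint of CB ⇒ S = (97/126, 5/42)
through R parallel to UG: direction (5, 1); meets CS at J = (-35/52, 45/52)
J = C + t·(S−C) with t = -137/26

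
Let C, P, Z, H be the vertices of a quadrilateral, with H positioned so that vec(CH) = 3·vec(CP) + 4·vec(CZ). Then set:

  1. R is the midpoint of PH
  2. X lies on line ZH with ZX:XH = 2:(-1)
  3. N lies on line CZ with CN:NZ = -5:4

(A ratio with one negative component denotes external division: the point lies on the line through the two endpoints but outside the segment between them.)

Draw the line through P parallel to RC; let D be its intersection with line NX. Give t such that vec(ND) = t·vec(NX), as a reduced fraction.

Work in coordinates with C = (0, 0), P = (1, 0), Z = (0, 1), H = (3, 4).
1. R is the midpoint of PH ⇒ R = (2, 2)
2. X lies on line ZH with ZX:XH = 2:(-1) ⇒ X = (6, 7)
3. N lies on line CZ with CN:NZ = -5:4 ⇒ N = (0, 5)
through P parallel to RC: direction (-2, -2); meets NX at D = (9, 8)
D = N + t·(X−N) with t = 3/2

t = 3/2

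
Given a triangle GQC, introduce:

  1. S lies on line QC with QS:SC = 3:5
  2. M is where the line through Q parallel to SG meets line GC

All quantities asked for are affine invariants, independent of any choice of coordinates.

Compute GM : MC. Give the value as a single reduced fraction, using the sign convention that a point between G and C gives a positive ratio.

GM:MC = -3/8

Work in coordinates with G = (0, 0), Q = (1, 0), C = (0, 1).
1. S lies on line QC with QS:SC = 3:5 ⇒ S = (5/8, 3/8)
2. M is where the line through Q parallel to SG meets line GC ⇒ M = (0, -3/5)
M = G + t·(C−G) with t = -3/5, so GM:MC = t:(1−t) = -3/5:8/5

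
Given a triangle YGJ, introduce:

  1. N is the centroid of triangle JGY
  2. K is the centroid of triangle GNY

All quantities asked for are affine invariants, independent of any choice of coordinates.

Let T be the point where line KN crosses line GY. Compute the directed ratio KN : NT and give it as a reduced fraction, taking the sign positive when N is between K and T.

KN:NT = -2/3

Assign Y = (0, 0), G = (1, 0), J = (0, 1) — the answer is frame-independent, so this choice is without loss of generality.
1. N is the centroid of triangle JGY ⇒ N = (1/3, 1/3)
2. K is the centroid of triangle GNY ⇒ K = (4/9, 1/9)
line KN meets GY at T = (1/2, 0)
N = K + t·(T−K) with t = -2, so KN:NT = -2:3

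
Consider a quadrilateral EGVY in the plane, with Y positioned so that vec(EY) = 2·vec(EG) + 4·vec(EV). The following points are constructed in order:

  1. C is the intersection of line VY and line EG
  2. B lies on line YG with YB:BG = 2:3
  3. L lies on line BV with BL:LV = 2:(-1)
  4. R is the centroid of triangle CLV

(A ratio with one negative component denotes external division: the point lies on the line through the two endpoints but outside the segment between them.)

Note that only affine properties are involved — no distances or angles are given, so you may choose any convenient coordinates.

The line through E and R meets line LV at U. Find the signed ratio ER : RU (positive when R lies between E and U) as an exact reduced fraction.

ER:RU = 31/5

Set E = (0, 0), G = (1, 0), V = (0, 1), Y = (2, 4); any affine frame gives the same invariant.
1. C is the intersection of line VY and line EG ⇒ C = (-2/3, 0)
2. B lies on line YG with YB:BG = 2:3 ⇒ B = (8/5, 12/5)
3. L lies on line BV with BL:LV = 2:(-1) ⇒ L = (-8/5, -2/5)
4. R is the centroid of triangle CLV ⇒ R = (-34/45, 1/5)
line ER meets LV at U = (-136/155, 36/155)
R = E + t·(U−E) with t = 31/36, so ER:RU = 31/36:5/36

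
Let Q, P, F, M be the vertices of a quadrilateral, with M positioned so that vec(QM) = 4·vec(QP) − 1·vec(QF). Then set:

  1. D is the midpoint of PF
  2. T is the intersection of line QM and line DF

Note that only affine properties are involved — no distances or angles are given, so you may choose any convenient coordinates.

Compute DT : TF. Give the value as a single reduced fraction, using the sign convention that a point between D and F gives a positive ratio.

DT:TF = -5/8

Choose coordinates Q = (0, 0), P = (1, 0), F = (0, 1), M = (4, -1).
1. D is the midpoint of PF ⇒ D = (1/2, 1/2)
2. T is the intersection of line QM and line DF ⇒ T = (4/3, -1/3)
T = D + t·(F−D) with t = -5/3, so DT:TF = t:(1−t) = -5/3:8/3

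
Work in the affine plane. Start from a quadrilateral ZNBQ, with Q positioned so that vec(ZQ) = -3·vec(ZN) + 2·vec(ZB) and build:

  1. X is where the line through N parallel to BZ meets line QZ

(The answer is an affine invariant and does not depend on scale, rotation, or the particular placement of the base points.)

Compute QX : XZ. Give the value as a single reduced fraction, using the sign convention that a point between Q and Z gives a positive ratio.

Assign Z = (0, 0), N = (1, 0), B = (0, 1), Q = (-3, 2) — the answer is frame-independent, so this choice is without loss of generality.
1. X is where the line through N parallel to BZ meets line QZ ⇒ X = (1, -2/3)
X = Q + t·(Z−Q) with t = 4/3, so QX:XZ = t:(1−t) = 4/3:-1/3

QX:XZ = -4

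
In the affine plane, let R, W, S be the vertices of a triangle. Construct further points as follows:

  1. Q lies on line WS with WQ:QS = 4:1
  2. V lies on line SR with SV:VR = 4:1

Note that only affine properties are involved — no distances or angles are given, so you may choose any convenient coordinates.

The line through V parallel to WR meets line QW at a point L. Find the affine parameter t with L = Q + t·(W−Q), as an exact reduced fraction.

t = 3/4

Work in coordinates with R = (0, 0), W = (1, 0), S = (0, 1).
1. Q lies on line WS with WQ:QS = 4:1 ⇒ Q = (1/5, 4/5)
2. V lies on line SR with SV:VR = 4:1 ⇒ V = (0, 1/5)
through V parallel to WR: direction (-1, 0); meets QW at L = (4/5, 1/5)
L = Q + t·(W−Q) with t = 3/4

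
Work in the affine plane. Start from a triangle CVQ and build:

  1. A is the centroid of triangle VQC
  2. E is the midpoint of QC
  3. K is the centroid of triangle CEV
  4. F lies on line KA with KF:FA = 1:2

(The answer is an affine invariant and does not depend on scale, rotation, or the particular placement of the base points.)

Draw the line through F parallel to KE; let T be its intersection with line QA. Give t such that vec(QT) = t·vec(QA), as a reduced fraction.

t = 4/3

Assign C = (0, 0), V = (1, 0), Q = (0, 1) — the answer is frame-independent, so this choice is without loss of generality.
1. A is the centroid of triangle VQC ⇒ A = (1/3, 1/3)
2. E is the midpoint of QC ⇒ E = (0, 1/2)
3. K is the centroid of triangle CEV ⇒ K = (1/3, 1/6)
4. F lies on line KA with KF:FA = 1:2 ⇒ F = (1/3, 2/9)
through F parallel to KE: direction (-1/3, 1/3); meets QA at T = (4/9, 1/9)
T = Q + t·(A−Q) with t = 4/3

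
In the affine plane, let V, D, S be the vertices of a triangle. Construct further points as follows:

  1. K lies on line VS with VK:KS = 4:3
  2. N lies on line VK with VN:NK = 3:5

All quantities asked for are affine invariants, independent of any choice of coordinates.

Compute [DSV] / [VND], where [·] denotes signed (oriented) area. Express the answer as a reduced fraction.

Assign V = (0, 0), D = (1, 0), S = (0, 1) — the answer is frame-independent, so this choice is without loss of generality.
1. K lies on line VS with VK:KS = 4:3 ⇒ K = (0, 4/7)
2. N lies on line VK with VN:NK = 3:5 ⇒ N = (0, 3/14)
2·[DSV] = 1, 2·[VND] = -3/14
[DSV]:[VND] = 1:-3/14 = -14/3

[DSV]:[VND] = -14/3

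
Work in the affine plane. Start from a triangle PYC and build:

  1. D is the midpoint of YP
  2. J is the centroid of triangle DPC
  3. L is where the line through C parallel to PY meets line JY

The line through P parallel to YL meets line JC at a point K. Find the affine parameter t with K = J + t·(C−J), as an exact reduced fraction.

Assign P = (0, 0), Y = (1, 0), C = (0, 1) — the answer is frame-independent, so this choice is without loss of generality.
1. D is the midpoint of YP ⇒ D = (1/2, 0)
2. J is the centroid of triangle DPC ⇒ J = (1/6, 1/3)
3. L is where the line through C parallel to PY meets line JY ⇒ L = (-3/2, 1)
through P parallel to YL: direction (-5/2, 1); meets JC at K = (5/18, -1/9)
K = J + t·(C−J) with t = -2/3

t = -2/3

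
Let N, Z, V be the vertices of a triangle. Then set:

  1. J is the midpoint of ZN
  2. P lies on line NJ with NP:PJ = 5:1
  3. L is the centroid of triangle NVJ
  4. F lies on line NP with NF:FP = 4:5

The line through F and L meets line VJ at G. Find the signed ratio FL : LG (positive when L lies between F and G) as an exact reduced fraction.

Set N = (0, 0), Z = (1, 0), V = (0, 1); any affine frame gives the same invariant.
1. J is the midpoint of ZN ⇒ J = (1/2, 0)
2. P lies on line NJ with NP:PJ = 5:1 ⇒ P = (5/12, 0)
3. L is the centroid of triangle NVJ ⇒ L = (1/6, 1/3)
4. F lies on line NP with NF:FP = 4:5 ⇒ F = (5/27, 0)
line FL meets VJ at G = (7/48, 17/24)
L = F + t·(G−F) with t = 8/17, so FL:LG = 8/17:9/17

FL:LG = 8/9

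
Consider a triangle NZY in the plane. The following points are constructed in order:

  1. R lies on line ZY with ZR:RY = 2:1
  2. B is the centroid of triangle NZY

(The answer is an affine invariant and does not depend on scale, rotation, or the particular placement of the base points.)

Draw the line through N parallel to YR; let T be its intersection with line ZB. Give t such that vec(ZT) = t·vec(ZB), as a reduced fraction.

Work in coordinates with N = (0, 0), Z = (1, 0), Y = (0, 1).
1. R lies on line ZY with ZR:RY = 2:1 ⇒ R = (1/3, 2/3)
2. B is the centroid of triangle NZY ⇒ B = (1/3, 1/3)
through N parallel to YR: direction (1/3, -1/3); meets ZB at T = (-1, 1)
T = Z + t·(B−Z) with t = 3

t = 3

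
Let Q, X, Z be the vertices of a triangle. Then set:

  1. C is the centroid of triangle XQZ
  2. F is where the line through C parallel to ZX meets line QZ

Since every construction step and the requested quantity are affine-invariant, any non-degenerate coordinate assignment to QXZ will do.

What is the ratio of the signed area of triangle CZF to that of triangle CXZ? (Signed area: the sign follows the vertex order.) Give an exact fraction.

[CZF]:[CXZ] = 1/3

Set Q = (0, 0), X = (1, 0), Z = (0, 1); any affine frame gives the same invariant.
1. C is the centroid of triangle XQZ ⇒ C = (1/3, 1/3)
2. F is where the line through C parallel to ZX meets line QZ ⇒ F = (0, 2/3)
2·[CZF] = 1/9, 2·[CXZ] = 1/3
[CZF]:[CXZ] = 1/9:1/3 = 1/3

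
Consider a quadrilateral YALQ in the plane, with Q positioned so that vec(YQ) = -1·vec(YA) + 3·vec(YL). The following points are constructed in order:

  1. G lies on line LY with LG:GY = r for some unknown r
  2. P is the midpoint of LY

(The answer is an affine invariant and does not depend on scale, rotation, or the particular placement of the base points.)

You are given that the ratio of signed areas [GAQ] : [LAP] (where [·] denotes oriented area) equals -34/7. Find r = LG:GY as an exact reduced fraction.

r = 5/2

Choose coordinates Y = (0, 0), A = (1, 0), L = (0, 1), Q = (-1, 3).
1. With LG:GY = r, write λ = r/(r+1) so G = L + λ·(Y−L); G is affine-linear in λ
2. P is the midpoint of LY ⇒ P = (0, 1/2)
Every point depending on G is an affine combination of G and λ-independent points, so each such coordinate is linear in λ; the λ² term in each signed area is a multiple of (Y−L)×(Y−L) = 0, so 2·[GAQ] and 2·[LAP] are each linear in λ. Evaluating at λ=0 and λ=1:
  2·[GAQ] = 2·λ + 1,   2·[LAP] = -1/2
So [GAQ]:[LAP] = (2·λ + 1) / (-1/2). Setting this equal to -34/7:
  2·λ + 1 = -34/7·(-1/2)  ⇒  λ = 5/7
Then r = λ/(1−λ) = (5/7)/(2/7) = 5/2. Check: with r = 5/2, G = (0, 2/7) and [GAQ]:[LAP] = -34/7 as required.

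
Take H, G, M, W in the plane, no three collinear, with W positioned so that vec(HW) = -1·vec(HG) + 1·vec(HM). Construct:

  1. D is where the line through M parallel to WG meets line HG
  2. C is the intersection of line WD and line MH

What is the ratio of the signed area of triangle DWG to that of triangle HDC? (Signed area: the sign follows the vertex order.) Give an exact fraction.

[DWG]:[HDC] = 3/4

Assign H = (0, 0), G = (1, 0), M = (0, 1), W = (-1, 1) — the answer is frame-independent, so this choice is without loss of generality.
1. D is where the line through M parallel to WG meets line HG ⇒ D = (2, 0)
2. C is the intersection of line WD and line MH ⇒ C = (0, 2/3)
2·[DWG] = 1, 2·[HDC] = 4/3
[DWG]:[HDC] = 1:4/3 = 3/4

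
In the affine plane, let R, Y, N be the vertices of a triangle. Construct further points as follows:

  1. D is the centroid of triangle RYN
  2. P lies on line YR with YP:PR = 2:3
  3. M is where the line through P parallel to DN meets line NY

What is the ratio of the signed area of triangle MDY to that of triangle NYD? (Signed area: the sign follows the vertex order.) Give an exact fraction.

[MDY]:[NYD] = -4/5

Assign R = (0, 0), Y = (1, 0), N = (0, 1) — the answer is frame-independent, so this choice is without loss of generality.
1. D is the centroid of triangle RYN ⇒ D = (1/3, 1/3)
2. P lies on line YR with YP:PR = 2:3 ⇒ P = (3/5, 0)
3. M is where the line through P parallel to DN meets line NY ⇒ M = (1/5, 4/5)
2·[MDY] = 4/15, 2·[NYD] = -1/3
[MDY]:[NYD] = 4/15:-1/3 = -4/5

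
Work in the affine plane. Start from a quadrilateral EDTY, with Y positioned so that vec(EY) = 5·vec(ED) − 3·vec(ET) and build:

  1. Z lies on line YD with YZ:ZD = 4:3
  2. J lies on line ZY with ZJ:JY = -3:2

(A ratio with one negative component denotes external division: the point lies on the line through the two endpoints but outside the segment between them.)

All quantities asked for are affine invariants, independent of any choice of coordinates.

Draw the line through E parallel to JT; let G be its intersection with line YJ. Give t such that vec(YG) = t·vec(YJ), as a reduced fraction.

t = -59/8

Choose coordinates E = (0, 0), D = (1, 0), T = (0, 1), Y = (5, -3).
1. Z lies on line YD with YZ:ZD = 4:3 ⇒ Z = (19/7, -9/7)
2. J lies on line ZY with ZJ:JY = -3:2 ⇒ J = (67/7, -45/7)
through E parallel to JT: direction (-67/7, 52/7); meets YJ at G = (-201/7, 156/7)
G = Y + t·(J−Y) with t = -59/8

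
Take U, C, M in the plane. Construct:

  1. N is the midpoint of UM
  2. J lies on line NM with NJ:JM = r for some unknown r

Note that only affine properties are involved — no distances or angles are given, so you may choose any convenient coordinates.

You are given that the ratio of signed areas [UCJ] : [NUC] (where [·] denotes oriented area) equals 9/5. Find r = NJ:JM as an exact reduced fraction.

r = 4

Work in coordinates with U = (0, 0), C = (1, 0), M = (0, 1).
1. N is the midpoint of UM ⇒ N = (0, 1/2)
2. With NJ:JM = r, write λ = r/(r+1) so J = N + λ·(M−N); J is affine-linear in λ
Every point depending on J is an affine combination of J and λ-independent points, so each such coordinate is linear in λ; the λ² term in each signed area is a multiple of (M−N)×(M−N) = 0, so 2·[UCJ] and 2·[NUC] are each linear in λ. Evaluating at λ=0 and λ=1:
  2·[UCJ] = 1/2·λ + 1/2,   2·[NUC] = 1/2
So [UCJ]:[NUC] = (1/2·λ + 1/2) / (1/2). Setting this equal to 9/5:
  1/2·λ + 1/2 = 9/5·(1/2)  ⇒  λ = 4/5
Then r = λ/(1−λ) = (4/5)/(1/5) = 4. Check: with r = 4, J = (0, 9/10) and [UCJ]:[NUC] = 9/5 as required.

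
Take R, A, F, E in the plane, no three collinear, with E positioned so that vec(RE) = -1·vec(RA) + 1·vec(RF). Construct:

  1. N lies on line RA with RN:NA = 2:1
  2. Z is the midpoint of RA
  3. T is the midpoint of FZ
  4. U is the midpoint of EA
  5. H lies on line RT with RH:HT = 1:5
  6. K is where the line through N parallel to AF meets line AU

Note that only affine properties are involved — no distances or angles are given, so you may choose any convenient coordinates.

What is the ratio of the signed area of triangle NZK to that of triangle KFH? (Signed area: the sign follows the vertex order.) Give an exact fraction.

[NZK]:[KFH] = -1/5

Set R = (0, 0), A = (1, 0), F = (0, 1), E = (-1, 1); any affine frame gives the same invariant.
1. N lies on line RA with RN:NA = 2:1 ⇒ N = (2/3, 0)
2. Z is the midpoint of RA ⇒ Z = (1/2, 0)
3. T is the midpoint of FZ ⇒ T = (1/4, 1/2)
4. U is the midpoint of EA ⇒ U = (0, 1/2)
5. H lies on line RT with RH:HT = 1:5 ⇒ H = (1/24, 1/12)
6. K is where the line through N parallel to AF meets line AU ⇒ K = (1/3, 1/3)
2·[NZK] = -1/18, 2·[KFH] = 5/18
[NZK]:[KFH] = -1/18:5/18 = -1/5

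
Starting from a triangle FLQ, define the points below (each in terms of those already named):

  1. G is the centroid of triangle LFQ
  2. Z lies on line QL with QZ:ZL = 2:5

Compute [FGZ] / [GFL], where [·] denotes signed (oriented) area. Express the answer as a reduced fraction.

[FGZ]:[GFL] = 3/7

Set F = (0, 0), L = (1, 0), Q = (0, 1); any affine frame gives the same invariant.
1. G is the centroid of triangle LFQ ⇒ G = (1/3, 1/3)
2. Z lies on line QL with QZ:ZL = 2:5 ⇒ Z = (2/7, 5/7)
2·[FGZ] = 1/7, 2·[GFL] = 1/3
[FGZ]:[GFL] = 1/7:1/3 = 3/7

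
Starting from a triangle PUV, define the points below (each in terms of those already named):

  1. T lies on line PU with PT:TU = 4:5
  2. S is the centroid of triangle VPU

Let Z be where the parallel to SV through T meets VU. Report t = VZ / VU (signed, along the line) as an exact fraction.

t = -1/9

Set P = (0, 0), U = (1, 0), V = (0, 1); any affine frame gives the same invariant.
1. T lies on line PU with PT:TU = 4:5 ⇒ T = (4/9, 0)
2. S is the centroid of triangle VPU ⇒ S = (1/3, 1/3)
through T parallel to SV: direction (-1/3, 2/3); meets VU at Z = (-1/9, 10/9)
Z = V + t·(U−V) with t = -1/9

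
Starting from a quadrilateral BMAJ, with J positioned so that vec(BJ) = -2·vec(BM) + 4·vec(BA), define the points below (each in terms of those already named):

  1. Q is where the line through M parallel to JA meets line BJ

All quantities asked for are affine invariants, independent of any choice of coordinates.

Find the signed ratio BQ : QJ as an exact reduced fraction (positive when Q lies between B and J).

BQ:QJ = -3

Choose coordinates B = (0, 0), M = (1, 0), A = (0, 1), J = (-2, 4).
1. Q is where the line through M parallel to JA meets line BJ ⇒ Q = (-3, 6)
Q = B + t·(J−B) with t = 3/2, so BQ:QJ = t:(1−t) = 3/2:-1/2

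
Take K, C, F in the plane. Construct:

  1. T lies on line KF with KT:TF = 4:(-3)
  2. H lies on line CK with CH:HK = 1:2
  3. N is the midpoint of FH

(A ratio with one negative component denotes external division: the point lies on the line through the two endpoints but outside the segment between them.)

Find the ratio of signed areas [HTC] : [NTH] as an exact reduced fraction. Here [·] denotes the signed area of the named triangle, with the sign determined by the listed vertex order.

[HTC]:[NTH] = 4/3

Assign K = (0, 0), C = (1, 0), F = (0, 1) — the answer is frame-independent, so this choice is without loss of generality.
1. T lies on line KF with KT:TF = 4:(-3) ⇒ T = (0, 4)
2. H lies on line CK with CH:HK = 1:2 ⇒ H = (2/3, 0)
3. N is the midpoint of FH ⇒ N = (1/3, 1/2)
2·[HTC] = -4/3, 2·[NTH] = -1
[HTC]:[NTH] = -4/3:-1 = 4/3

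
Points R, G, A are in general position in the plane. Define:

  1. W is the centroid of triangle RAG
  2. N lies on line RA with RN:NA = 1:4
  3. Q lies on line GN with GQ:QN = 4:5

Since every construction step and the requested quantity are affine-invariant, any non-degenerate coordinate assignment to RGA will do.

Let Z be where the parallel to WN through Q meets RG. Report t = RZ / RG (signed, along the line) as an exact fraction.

Assign R = (0, 0), G = (1, 0), A = (0, 1) — the answer is frame-independent, so this choice is without loss of generality.
1. W is the centroid of triangle RAG ⇒ W = (1/3, 1/3)
2. N lies on line RA with RN:NA = 1:4 ⇒ N = (0, 1/5)
3. Q lies on line GN with GQ:QN = 4:5 ⇒ Q = (5/9, 4/45)
through Q parallel to WN: direction (-1/3, -2/15); meets RG at Z = (1/3, 0)
Z = R + t·(G−R) with t = 1/3

t = 1/3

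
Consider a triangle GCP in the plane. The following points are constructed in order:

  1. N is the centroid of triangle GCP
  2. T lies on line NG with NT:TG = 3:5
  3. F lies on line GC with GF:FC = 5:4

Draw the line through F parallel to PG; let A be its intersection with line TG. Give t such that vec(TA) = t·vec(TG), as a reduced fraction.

Set G = (0, 0), C = (1, 0), P = (0, 1); any affine frame gives the same invariant.
1. N is the centroid of triangle GCP ⇒ N = (1/3, 1/3)
2. T lies on line NG with NT:TG = 3:5 ⇒ T = (5/24, 5/24)
3. F lies on line GC with GF:FC = 5:4 ⇒ F = (5/9, 0)
through F parallel to PG: direction (0, -1); meets TG at A = (5/9, 5/9)
A = T + t·(G−T) with t = -5/3

t = -5/3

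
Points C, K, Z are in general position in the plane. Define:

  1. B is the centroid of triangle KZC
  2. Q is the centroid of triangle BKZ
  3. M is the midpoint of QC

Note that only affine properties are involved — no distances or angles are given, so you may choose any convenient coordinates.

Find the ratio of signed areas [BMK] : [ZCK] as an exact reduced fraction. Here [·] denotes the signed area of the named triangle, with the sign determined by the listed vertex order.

Set C = (0, 0), K = (1, 0), Z = (0, 1); any affine frame gives the same invariant.
1. B is the centroid of triangle KZC ⇒ B = (1/3, 1/3)
2. Q is the centroid of triangle BKZ ⇒ Q = (4/9, 4/9)
3. M is the midpoint of QC ⇒ M = (2/9, 2/9)
2·[BMK] = 1/9, 2·[ZCK] = 1
[BMK]:[ZCK] = 1/9:1 = 1/9

[BMK]:[ZCK] = 1/9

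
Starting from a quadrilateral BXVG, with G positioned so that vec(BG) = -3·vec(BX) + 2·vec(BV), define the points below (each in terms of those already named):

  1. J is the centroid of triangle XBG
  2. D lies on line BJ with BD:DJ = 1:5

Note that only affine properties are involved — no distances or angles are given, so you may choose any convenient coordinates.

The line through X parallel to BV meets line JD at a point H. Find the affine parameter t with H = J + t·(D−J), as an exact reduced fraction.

Assign B = (0, 0), X = (1, 0), V = (0, 1), G = (-3, 2) — the answer is frame-independent, so this choice is without loss of generality.
1. J is the centroid of triangle XBG ⇒ J = (-2/3, 2/3)
2. D lies on line BJ with BD:DJ = 1:5 ⇒ D = (-1/9, 1/9)
through X parallel to BV: direction (0, 1); meets JD at H = (1, -1)
H = J + t·(D−J) with t = 3

t = 3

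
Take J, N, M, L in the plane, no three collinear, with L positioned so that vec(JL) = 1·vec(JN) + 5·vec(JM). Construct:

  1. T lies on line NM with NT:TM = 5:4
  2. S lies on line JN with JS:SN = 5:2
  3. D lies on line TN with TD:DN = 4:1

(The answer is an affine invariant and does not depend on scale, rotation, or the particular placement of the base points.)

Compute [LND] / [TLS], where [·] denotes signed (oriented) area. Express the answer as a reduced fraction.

[LND]:[TLS] = 7/19

Choose coordinates J = (0, 0), N = (1, 0), M = (0, 1), L = (1, 5).
1. T lies on line NM with NT:TM = 5:4 ⇒ T = (4/9, 5/9)
2. S lies on line JN with JS:SN = 5:2 ⇒ S = (5/7, 0)
3. D lies on line TN with TD:DN = 4:1 ⇒ D = (8/9, 1/9)
2·[LND] = -5/9, 2·[TLS] = -95/63
[LND]:[TLS] = -5/9:-95/63 = 7/19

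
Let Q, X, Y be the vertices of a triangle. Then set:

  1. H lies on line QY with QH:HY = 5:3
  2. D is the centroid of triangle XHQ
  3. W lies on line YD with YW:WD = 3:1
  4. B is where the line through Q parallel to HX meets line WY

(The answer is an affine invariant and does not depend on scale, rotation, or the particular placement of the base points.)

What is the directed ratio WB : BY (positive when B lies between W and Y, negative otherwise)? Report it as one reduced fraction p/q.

Choose coordinates Q = (0, 0), X = (1, 0), Y = (0, 1).
1. H lies on line QY with QH:HY = 5:3 ⇒ H = (0, 5/8)
2. D is the centroid of triangle XHQ ⇒ D = (1/3, 5/24)
3. W lies on line YD with YW:WD = 3:1 ⇒ W = (1/4, 13/32)
4. B is where the line through Q parallel to HX meets line WY ⇒ B = (4/7, -5/14)
B = W + t·(Y−W) with t = -9/7, so WB:BY = t:(1−t) = -9/7:16/7

WB:BY = -9/16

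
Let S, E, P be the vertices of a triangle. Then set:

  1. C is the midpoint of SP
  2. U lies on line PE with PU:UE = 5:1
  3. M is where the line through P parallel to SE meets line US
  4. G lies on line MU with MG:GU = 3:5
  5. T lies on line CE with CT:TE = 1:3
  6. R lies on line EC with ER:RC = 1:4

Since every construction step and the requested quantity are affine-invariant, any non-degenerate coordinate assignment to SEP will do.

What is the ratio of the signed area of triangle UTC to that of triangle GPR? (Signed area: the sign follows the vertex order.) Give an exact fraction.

[UTC]:[GPR] = -2/273

Assign S = (0, 0), E = (1, 0), P = (0, 1) — the answer is frame-independent, so this choice is without loss of generality.
1. C is the midpoint of SP ⇒ C = (0, 1/2)
2. U lies on line PE with PU:UE = 5:1 ⇒ U = (5/6, 1/6)
3. M is where the line through P parallel to SE meets line US ⇒ M = (5, 1)
4. G lies on line MU with MG:GU = 3:5 ⇒ G = (55/16, 11/16)
5. T lies on line CE with CT:TE = 1:3 ⇒ T = (1/4, 3/8)
6. R lies on line EC with ER:RC = 1:4 ⇒ R = (4/5, 1/10)
2·[UTC] = -1/48, 2·[GPR] = 91/32
[UTC]:[GPR] = -1/48:91/32 = -2/273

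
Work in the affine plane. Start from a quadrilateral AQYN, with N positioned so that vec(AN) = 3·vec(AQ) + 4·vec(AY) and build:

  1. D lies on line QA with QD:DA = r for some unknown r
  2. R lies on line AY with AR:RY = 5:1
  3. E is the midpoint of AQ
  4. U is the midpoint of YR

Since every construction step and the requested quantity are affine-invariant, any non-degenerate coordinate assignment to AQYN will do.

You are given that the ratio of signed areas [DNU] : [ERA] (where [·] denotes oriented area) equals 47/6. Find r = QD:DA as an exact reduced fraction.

Assign A = (0, 0), Q = (1, 0), Y = (0, 1), N = (3, 4) — the answer is frame-independent, so this choice is without loss of generality.
1. With QD:DA = r, write λ = r/(r+1) so D = Q + λ·(A−Q); D is affine-linear in λ
2. R lies on line AY with AR:RY = 5:1 ⇒ R = (0, 5/6)
3. E is the midpoint of AQ ⇒ E = (1/2, 0)
4. U is the midpoint of YR ⇒ U = (0, 11/12)
Every point depending on D is an affine combination of D and λ-independent points, so each such coordinate is linear in λ; the λ² term in each signed area is a multiple of (A−Q)×(A−Q) = 0, so 2·[DNU] and 2·[ERA] are each linear in λ. Evaluating at λ=0 and λ=1:
  2·[DNU] = -37/12·λ + 35/6,   2·[ERA] = 5/12
So [DNU]:[ERA] = (-37/12·λ + 35/6) / (5/12). Setting this equal to 47/6:
  -37/12·λ + 35/6 = 47/6·(5/12)  ⇒  λ = 5/6
Then r = λ/(1−λ) = (5/6)/(1/6) = 5. Check: with r = 5, D = (1/6, 0) and [DNU]:[ERA] = 47/6 as required.

r = 5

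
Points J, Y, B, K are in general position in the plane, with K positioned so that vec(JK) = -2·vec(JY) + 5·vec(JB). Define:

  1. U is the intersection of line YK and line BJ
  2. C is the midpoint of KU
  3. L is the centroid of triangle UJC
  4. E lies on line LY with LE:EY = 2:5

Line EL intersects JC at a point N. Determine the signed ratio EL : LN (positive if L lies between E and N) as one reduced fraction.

EL:LN = 10/7

Work in coordinates with J = (0, 0), Y = (1, 0), B = (0, 1), K = (-2, 5).
1. U is the intersection of line YK and line BJ ⇒ U = (0, 5/3)
2. C is the midpoint of KU ⇒ C = (-1, 10/3)
3. L is the centroid of triangle UJC ⇒ L = (-1/3, 5/3)
4. E lies on line LY with LE:EY = 2:5 ⇒ E = (1/21, 25/21)
line EL meets JC at N = (-3/5, 2)
L = E + t·(N−E) with t = 10/17, so EL:LN = 10/17:7/17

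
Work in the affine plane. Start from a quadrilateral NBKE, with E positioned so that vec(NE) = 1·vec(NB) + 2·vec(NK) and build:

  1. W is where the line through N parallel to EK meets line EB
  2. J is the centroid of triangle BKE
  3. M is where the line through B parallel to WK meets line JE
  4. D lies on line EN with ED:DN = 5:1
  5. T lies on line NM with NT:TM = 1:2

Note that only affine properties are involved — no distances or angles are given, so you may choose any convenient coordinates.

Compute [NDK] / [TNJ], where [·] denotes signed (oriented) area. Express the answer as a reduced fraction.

Work in coordinates with N = (0, 0), B = (1, 0), K = (0, 1), E = (1, 2).
1. W is where the line through N parallel to EK meets line EB ⇒ W = (1, 1)
2. J is the centroid of triangle BKE ⇒ J = (2/3, 1)
3. M is where the line through B parallel to WK meets line JE ⇒ M = (1/3, 0)
4. D lies on line EN with ED:DN = 5:1 ⇒ D = (1/6, 1/3)
5. T lies on line NM with NT:TM = 1:2 ⇒ T = (1/9, 0)
2·[NDK] = 1/6, 2·[TNJ] = -1/9
[NDK]:[TNJ] = 1/6:-1/9 = -3/2

[NDK]:[TNJ] = -3/2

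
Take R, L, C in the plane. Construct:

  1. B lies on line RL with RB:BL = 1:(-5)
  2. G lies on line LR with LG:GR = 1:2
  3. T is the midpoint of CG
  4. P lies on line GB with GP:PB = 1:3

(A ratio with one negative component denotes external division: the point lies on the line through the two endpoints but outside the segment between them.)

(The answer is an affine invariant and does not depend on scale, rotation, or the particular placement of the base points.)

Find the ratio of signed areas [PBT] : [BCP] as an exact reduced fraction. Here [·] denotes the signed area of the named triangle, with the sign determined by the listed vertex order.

[PBT]:[BCP] = 1/2

Set R = (0, 0), L = (1, 0), C = (0, 1); any affine frame gives the same invariant.
1. B lies on line RL with RB:BL = 1:(-5) ⇒ B = (-1/4, 0)
2. G lies on line LR with LG:GR = 1:2 ⇒ G = (2/3, 0)
3. T is the midpoint of CG ⇒ T = (1/3, 1/2)
4. P lies on line GB with GP:PB = 1:3 ⇒ P = (7/16, 0)
2·[PBT] = -11/32, 2·[BCP] = -11/16
[PBT]:[BCP] = -11/32:-11/16 = 1/2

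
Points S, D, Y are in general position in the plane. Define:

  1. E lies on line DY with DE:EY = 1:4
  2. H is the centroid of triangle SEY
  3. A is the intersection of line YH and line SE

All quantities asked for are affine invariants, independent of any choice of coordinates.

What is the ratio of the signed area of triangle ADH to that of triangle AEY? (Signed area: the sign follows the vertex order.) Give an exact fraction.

Assign S = (0, 0), D = (1, 0), Y = (0, 1) — the answer is frame-independent, so this choice is without loss of generality.
1. E lies on line DY with DE:EY = 1:4 ⇒ E = (4/5, 1/5)
2. H is the centroid of triangle SEY ⇒ H = (4/15, 2/5)
3. A is the intersection of line YH and line SE ⇒ A = (2/5, 1/10)
2·[ADH] = 1/6, 2·[AEY] = 2/5
[ADH]:[AEY] = 1/6:2/5 = 5/12

[ADH]:[AEY] = 5/12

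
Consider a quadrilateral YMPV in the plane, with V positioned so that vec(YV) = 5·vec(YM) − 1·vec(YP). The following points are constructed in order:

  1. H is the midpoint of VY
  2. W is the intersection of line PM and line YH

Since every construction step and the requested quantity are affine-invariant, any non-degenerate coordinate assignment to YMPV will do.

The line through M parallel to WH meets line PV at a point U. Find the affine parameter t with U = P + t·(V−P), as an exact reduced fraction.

t = 4/5

Set Y = (0, 0), M = (1, 0), P = (0, 1), V = (5, -1); any affine frame gives the same invariant.
1. H is the midpoint of VY ⇒ H = (5/2, -1/2)
2. W is the intersection of line PM and line YH ⇒ W = (5/4, -1/4)
through M parallel to WH: direction (5/4, -1/4); meets PV at U = (4, -3/5)
U = P + t·(V−P) with t = 4/5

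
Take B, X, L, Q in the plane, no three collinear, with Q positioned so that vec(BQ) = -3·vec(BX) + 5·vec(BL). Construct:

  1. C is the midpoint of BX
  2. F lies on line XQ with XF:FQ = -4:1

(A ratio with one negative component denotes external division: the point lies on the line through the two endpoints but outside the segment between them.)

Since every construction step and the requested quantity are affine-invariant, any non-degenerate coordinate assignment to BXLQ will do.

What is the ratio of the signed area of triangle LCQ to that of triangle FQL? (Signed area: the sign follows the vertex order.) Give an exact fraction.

[LCQ]:[FQL] = 3

Set B = (0, 0), X = (1, 0), L = (0, 1), Q = (-3, 5); any affine frame gives the same invariant.
1. C is the midpoint of BX ⇒ C = (1/2, 0)
2. F lies on line XQ with XF:FQ = -4:1 ⇒ F = (-13/3, 20/3)
2·[LCQ] = -1, 2·[FQL] = -1/3
[LCQ]:[FQL] = -1:-1/3 = 3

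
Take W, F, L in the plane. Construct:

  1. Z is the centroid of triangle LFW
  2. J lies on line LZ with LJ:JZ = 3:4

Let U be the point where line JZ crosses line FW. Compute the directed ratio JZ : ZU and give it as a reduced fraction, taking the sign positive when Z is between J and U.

Assign W = (0, 0), F = (1, 0), L = (0, 1) — the answer is frame-independent, so this choice is without loss of generality.
1. Z is the centroid of triangle LFW ⇒ Z = (1/3, 1/3)
2. J lies on line LZ with LJ:JZ = 3:4 ⇒ J = (1/7, 5/7)
line JZ meets FW at U = (1/2, 0)
Z = J + t·(U−J) with t = 8/15, so JZ:ZU = 8/15:7/15

JZ:ZU = 8/7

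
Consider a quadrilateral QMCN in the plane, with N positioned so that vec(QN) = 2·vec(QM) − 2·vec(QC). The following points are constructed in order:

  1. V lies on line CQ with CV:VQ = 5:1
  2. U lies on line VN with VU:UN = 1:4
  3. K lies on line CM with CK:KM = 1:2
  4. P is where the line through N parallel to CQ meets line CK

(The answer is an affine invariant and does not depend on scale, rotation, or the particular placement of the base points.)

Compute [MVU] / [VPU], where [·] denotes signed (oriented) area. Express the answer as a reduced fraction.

[MVU]:[VPU] = -11/12

Choose coordinates Q = (0, 0), M = (1, 0), C = (0, 1), N = (2, -2).
1. V lies on line CQ with CV:VQ = 5:1 ⇒ V = (0, 1/6)
2. U lies on line VN with VU:UN = 1:4 ⇒ U = (2/5, -4/15)
3. K lies on line CM with CK:KM = 1:2 ⇒ K = (1/3, 2/3)
4. P is where the line through N parallel to CQ meets line CK ⇒ P = (2, -1)
2·[MVU] = 11/30, 2·[VPU] = -2/5
[MVU]:[VPU] = 11/30:-2/5 = -11/12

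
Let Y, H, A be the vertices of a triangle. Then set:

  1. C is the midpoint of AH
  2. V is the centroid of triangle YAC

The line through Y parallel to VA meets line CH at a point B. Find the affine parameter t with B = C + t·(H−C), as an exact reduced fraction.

Choose coordinates Y = (0, 0), H = (1, 0), A = (0, 1).
1. C is the midpoint of AH ⇒ C = (1/2, 1/2)
2. V is the centroid of triangle YAC ⇒ V = (1/6, 1/2)
through Y parallel to VA: direction (-1/6, 1/2); meets CH at B = (-1/2, 3/2)
B = C + t·(H−C) with t = -2

t = -2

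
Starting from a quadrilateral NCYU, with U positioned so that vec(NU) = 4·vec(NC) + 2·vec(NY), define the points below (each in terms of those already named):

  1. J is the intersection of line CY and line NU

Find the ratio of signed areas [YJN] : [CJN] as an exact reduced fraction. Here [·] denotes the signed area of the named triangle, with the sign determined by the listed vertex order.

Set N = (0, 0), C = (1, 0), Y = (0, 1), U = (4, 2); any affine frame gives the same invariant.
1. J is the intersection of line CY and line NU ⇒ J = (2/3, 1/3)
2·[YJN] = -2/3, 2·[CJN] = 1/3
[YJN]:[CJN] = -2/3:1/3 = -2

[YJN]:[CJN] = -2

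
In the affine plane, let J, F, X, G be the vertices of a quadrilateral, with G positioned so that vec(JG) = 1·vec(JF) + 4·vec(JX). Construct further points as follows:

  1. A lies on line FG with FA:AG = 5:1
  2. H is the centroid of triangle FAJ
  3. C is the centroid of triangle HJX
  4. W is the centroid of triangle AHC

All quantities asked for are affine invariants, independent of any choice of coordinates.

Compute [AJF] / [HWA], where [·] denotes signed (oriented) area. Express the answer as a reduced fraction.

Work in coordinates with J = (0, 0), F = (1, 0), X = (0, 1), G = (1, 4).
1. A lies on line FG with FA:AG = 5:1 ⇒ A = (1, 10/3)
2. H is the centroid of triangle FAJ ⇒ H = (2/3, 10/9)
3. C is the centroid of triangle HJX ⇒ C = (2/9, 19/27)
4. W is the centroid of triangle AHC ⇒ W = (17/27, 139/81)
2·[AJF] = 10/3, 2·[HWA] = -23/81
[AJF]:[HWA] = 10/3:-23/81 = -270/23

[AJF]:[HWA] = -270/23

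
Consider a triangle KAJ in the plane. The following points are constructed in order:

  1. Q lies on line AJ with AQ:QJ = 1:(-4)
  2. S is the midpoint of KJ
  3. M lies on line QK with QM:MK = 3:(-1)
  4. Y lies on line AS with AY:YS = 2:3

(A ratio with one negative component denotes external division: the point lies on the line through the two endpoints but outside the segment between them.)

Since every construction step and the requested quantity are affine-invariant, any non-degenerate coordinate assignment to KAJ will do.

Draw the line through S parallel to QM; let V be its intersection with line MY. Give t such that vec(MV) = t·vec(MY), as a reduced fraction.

Set K = (0, 0), A = (1, 0), J = (0, 1); any affine frame gives the same invariant.
1. Q lies on line AJ with AQ:QJ = 1:(-4) ⇒ Q = (4/3, -1/3)
2. S is the midpoint of KJ ⇒ S = (0, 1/2)
3. M lies on line QK with QM:MK = 3:(-1) ⇒ M = (-2/3, 1/6)
4. Y lies on line AS with AY:YS = 2:3 ⇒ Y = (3/5, 1/5)
through S parallel to QM: direction (-2, 1/2); meets MY at V = (8/7, 3/14)
V = M + t·(Y−M) with t = 10/7

t = 10/7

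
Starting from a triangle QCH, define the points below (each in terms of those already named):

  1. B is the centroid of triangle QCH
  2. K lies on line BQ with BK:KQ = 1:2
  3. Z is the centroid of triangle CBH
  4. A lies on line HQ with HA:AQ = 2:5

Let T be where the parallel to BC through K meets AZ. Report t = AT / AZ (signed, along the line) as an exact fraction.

Assign Q = (0, 0), C = (1, 0), H = (0, 1) — the answer is frame-independent, so this choice is without loss of generality.
1. B is the centroid of triangle QCH ⇒ B = (1/3, 1/3)
2. K lies on line BQ with BK:KQ = 1:2 ⇒ K = (2/9, 2/9)
3. Z is the centroid of triangle CBH ⇒ Z = (4/9, 4/9)
4. A lies on line HQ with HA:AQ = 2:5 ⇒ A = (0, 5/7)
through K parallel to BC: direction (2/3, -1/3); meets AZ at T = (32/9, -13/9)
T = A + t·(Z−A) with t = 8

t = 8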